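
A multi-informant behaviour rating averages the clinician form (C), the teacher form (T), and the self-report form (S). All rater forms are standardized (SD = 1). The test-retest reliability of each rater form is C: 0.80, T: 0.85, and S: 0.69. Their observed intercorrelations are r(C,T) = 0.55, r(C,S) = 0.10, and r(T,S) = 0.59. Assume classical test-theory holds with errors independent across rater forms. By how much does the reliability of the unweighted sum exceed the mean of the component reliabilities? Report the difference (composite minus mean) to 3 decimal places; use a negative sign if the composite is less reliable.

0.100

Var(sum) = 3 + 2.48 = 5.48; true-score variance = 2.34 + 2.48 = 4.82; composite reliability = 0.8796.
Mean component reliability = 0.7800.
Difference = 0.8796 − 0.7800 = 0.100.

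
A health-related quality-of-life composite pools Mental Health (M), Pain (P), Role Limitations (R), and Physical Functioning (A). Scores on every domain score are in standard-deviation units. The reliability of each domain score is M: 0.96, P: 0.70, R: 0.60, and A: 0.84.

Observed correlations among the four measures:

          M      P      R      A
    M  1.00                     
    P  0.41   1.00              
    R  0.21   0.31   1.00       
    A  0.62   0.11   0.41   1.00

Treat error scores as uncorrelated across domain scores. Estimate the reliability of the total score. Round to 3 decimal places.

Var(M+P+R+A) = 4 + 2·[0.41 + 0.21 + 0.62 + 0.31 + 0.11 + 0.41] = 4 + 4.14 = 8.14.
Because errors are independent across components, Cov(Tᵢ,Tⱼ) = Cov(Xᵢ,Xⱼ); the off-diagonal part of the true-score variance is the same as above.
True-score variance = [0.96 + 0.70 + 0.60 + 0.84] + 4.14 = 3.1 + 4.14 = 7.24.
Reliability = 7.24 / 8.14 = 0.889.

0.889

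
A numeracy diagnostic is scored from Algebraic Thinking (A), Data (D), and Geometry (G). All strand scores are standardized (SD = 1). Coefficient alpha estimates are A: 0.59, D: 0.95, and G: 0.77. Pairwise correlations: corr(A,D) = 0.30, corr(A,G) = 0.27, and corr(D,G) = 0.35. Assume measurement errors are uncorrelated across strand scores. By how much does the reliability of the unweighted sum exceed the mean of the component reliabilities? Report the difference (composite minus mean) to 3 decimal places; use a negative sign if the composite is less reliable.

Var(sum) = 3 + 1.84 = 4.84; true-score variance = 2.31 + 1.84 = 4.15; composite reliability = 0.8574.
Mean component reliability = 0.7700.
Difference = 0.8574 − 0.7700 = 0.087.

0.087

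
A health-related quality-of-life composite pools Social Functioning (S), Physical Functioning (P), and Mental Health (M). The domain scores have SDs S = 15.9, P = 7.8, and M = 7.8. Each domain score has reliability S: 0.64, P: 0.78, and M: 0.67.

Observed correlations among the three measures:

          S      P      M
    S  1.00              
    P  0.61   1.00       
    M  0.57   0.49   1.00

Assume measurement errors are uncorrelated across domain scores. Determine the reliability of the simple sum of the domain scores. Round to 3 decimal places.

0.829

Var(S+P+M) = 15.9² + 7.8² + 7.8² + 2·[15.9·7.8·0.61 + 15.9·7.8·0.57 + 7.8·7.8·0.49] = 374.49 + 352.31 = 726.8.
With uncorrelated errors the cross-covariances are all true-score covariance, so they carry over unchanged; only the diagonal terms shrink to ρᵢσᵢ².
True-score variance = [15.9²·0.64 + 7.8²·0.78 + 7.8²·0.67] + 352.31 = 250.016 + 352.31 = 602.327.
Reliability = 602.327 / 726.8 = 0.829.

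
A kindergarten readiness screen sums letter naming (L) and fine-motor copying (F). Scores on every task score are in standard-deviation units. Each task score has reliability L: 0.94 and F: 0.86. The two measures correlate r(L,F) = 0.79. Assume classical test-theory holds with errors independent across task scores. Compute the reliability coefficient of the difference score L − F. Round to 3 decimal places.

Var(L−F) = 1 + 1 − 2·0.79 = 2 − 1.58 = 0.42.
With uncorrelated errors the cross-covariances are all true-score covariance, so they carry over unchanged; only the diagonal terms shrink to ρᵢσᵢ².
True-score variance = [0.94 + 0.86] − 1.58 = 1.8 − 1.58 = 0.22.
Reliability = 0.22 / 0.42 = 0.524.

0.524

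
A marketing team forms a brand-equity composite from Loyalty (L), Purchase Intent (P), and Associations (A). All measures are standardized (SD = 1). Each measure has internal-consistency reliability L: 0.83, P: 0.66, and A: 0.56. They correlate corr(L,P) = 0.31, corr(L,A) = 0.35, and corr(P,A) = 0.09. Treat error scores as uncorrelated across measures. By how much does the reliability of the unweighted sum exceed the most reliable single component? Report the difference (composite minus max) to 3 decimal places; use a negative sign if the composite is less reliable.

Var(sum) = 3 + 1.5 = 4.5; true-score variance = 2.05 + 1.5 = 3.55; composite reliability = 0.7889.
Max component reliability = 0.8300.
Difference = 0.7889 − 0.8300 = -0.041.

-0.041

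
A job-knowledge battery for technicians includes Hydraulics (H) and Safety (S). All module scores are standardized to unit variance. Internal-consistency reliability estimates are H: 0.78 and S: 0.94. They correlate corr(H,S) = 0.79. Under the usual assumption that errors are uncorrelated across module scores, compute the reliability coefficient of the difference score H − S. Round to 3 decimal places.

0.333

Var(H−S) = 1 + 1 − 2·0.79 = 2 − 1.58 = 0.42.
Because errors are independent across components, Cov(Tᵢ,Tⱼ) = Cov(Xᵢ,Xⱼ); the off-diagonal part of the true-score variance is the same as above.
True-score variance = [0.78 + 0.94] − 1.58 = 1.72 − 1.58 = 0.14.
Reliability = 0.14 / 0.42 = 0.333.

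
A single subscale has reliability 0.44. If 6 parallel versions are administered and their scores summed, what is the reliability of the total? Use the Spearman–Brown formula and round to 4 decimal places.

ρ_k = kρ / (1 + (k−1)ρ) = 6·0.44 / (1 + 5·0.44) = 2.640 / 3.200 = 0.8250.

0.8250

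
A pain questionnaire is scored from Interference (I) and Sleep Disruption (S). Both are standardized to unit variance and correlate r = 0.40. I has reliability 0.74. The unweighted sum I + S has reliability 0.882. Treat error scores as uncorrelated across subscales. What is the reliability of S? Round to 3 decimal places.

0.930

Var(I+S) = 2 + 2·0.40 = 2.800.
True-score variance = ρ_I + ρ_S + 2·0.40, so 0.882 = (0.74 + ρ_S + 0.80) / 2.800.
ρ_S = 0.882·2.800 − 0.74 − 0.80 = 0.930.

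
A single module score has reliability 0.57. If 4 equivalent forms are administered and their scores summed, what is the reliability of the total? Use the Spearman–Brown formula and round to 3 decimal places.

0.841

ρ_k = kρ / (1 + (k−1)ρ) = 4·0.57 / (1 + 3·0.57) = 2.280 / 2.710 = 0.841.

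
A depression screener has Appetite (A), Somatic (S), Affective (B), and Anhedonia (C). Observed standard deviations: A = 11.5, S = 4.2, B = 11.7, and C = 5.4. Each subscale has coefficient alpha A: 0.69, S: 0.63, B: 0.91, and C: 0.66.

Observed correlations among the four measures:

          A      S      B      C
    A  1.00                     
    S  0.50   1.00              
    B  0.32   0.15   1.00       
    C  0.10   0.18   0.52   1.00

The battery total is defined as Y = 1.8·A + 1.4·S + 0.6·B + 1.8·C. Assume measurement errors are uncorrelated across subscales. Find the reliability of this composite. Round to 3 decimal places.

0.811

Var(Y) = 1.8²·11.5² + 1.4²·4.2² + 0.6²·11.7² + 1.8²·5.4² + 2·[2.52·11.5·4.2·0.50 + 1.08·11.5·11.7·0.32 + 3.24·11.5·5.4·0.10 + 0.84·4.2·11.7·0.15 + 2.52·4.2·5.4·0.18 + 1.08·11.7·5.4·0.52] = 606.823 + 358.88 = 965.703.
Because errors are independent across components, Cov(Tᵢ,Tⱼ) = Cov(Xᵢ,Xⱼ); the off-diagonal part of the true-score variance is the same as above.
True-score variance = [1.8²·11.5²·0.69 + 1.4²·4.2²·0.63 + 0.6²·11.7²·0.91 + 1.8²·5.4²·0.66] + 358.88 = 424.641 + 358.88 = 783.521.
Reliability = 783.521 / 965.703 = 0.811.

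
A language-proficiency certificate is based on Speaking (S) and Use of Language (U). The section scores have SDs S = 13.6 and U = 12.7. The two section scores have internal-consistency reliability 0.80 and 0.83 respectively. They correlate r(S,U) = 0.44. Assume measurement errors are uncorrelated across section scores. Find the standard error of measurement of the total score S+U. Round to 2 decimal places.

8.03

Var(total) = 346.25 + 151.994 = 498.244.
True-score variance = 281.839 + 151.994 = 433.832, so reliability = 0.8707.
Error variance = 498.244 − 433.832 = 64.4113; SEM = √64.4113 = 8.03.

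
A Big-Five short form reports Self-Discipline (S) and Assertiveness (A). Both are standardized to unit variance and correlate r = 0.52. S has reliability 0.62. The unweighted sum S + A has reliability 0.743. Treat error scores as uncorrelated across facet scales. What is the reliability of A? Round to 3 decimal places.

0.599

Var(S+A) = 2 + 2·0.52 = 3.040.
True-score variance = ρ_S + ρ_A + 2·0.52, so 0.743 = (0.62 + ρ_A + 1.04) / 3.040.
ρ_A = 0.743·3.040 − 0.62 − 1.04 = 0.599.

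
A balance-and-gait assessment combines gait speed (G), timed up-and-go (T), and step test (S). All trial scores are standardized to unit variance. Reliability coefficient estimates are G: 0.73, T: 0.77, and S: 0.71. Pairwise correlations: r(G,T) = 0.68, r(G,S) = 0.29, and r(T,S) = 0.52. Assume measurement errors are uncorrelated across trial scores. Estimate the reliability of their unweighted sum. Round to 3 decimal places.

Var(G+T+S) = 3 + 2·[0.68 + 0.29 + 0.52] = 3 + 2.98 = 5.98.
With uncorrelated errors the cross-covariances are all true-score covariance, so they carry over unchanged; only the diagonal terms shrink to ρᵢσᵢ².
True-score variance = [0.73 + 0.77 + 0.71] + 2.98 = 2.21 + 2.98 = 5.19.
Reliability = 5.19 / 5.98 = 0.868.

0.868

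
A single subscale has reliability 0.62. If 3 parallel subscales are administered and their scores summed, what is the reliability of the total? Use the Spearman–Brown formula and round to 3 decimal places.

ρ_k = kρ / (1 + (k−1)ρ) = 3·0.62 / (1 + 2·0.62) = 1.860 / 2.240 = 0.830.

0.830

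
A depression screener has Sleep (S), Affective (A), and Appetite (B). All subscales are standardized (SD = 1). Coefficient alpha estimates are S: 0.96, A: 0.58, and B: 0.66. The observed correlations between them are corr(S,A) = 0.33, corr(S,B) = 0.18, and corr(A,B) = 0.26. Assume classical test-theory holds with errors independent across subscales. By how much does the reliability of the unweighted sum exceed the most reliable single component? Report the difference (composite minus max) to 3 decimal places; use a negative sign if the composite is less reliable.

Var(sum) = 3 + 1.54 = 4.54; true-score variance = 2.2 + 1.54 = 3.74; composite reliability = 0.8238.
Max component reliability = 0.9600.
Difference = 0.8238 − 0.9600 = -0.136.

-0.136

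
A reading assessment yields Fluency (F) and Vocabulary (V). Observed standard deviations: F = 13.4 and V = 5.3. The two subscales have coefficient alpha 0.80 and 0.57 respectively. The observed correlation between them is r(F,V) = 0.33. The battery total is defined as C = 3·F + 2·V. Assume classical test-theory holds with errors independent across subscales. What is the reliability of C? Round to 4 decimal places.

Var(C) = 3²·13.4² + 2²·5.3² + 2·[6·13.4·5.3·0.33] = 1728.4 + 281.239 = 2009.64.
With uncorrelated errors the cross-covariances are all true-score covariance, so they carry over unchanged; only the diagonal terms shrink to ρᵢσᵢ².
True-score variance = [3²·13.4²·0.80 + 2²·5.3²·0.57] + 281.239 = 1356.88 + 281.239 = 1638.12.
Reliability = 1638.12 / 2009.64 = 0.8151.

0.8151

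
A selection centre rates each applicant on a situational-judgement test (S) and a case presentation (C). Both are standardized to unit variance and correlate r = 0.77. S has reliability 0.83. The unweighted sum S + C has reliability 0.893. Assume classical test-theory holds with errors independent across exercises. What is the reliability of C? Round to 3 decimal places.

0.791

Var(S+C) = 2 + 2·0.77 = 3.540.
True-score variance = ρ_S + ρ_C + 2·0.77, so 0.893 = (0.83 + ρ_C + 1.54) / 3.540.
ρ_C = 0.893·3.540 − 0.83 − 1.54 = 0.791.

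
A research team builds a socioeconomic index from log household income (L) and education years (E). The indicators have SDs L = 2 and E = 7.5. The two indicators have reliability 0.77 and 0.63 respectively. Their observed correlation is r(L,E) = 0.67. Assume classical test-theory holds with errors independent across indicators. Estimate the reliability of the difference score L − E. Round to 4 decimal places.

Var(L−E) = 2² + 7.5² − 2·2·7.5·0.67 = 60.25 − 20.1 = 40.15.
Under uncorrelated errors the observed covariances equal the true-score covariances, so only the own-variance terms attenuate.
True-score variance = [2²·0.77 + 7.5²·0.63] − 20.1 = 38.5175 − 20.1 = 18.4175.
Reliability = 18.4175 / 40.15 = 0.4587.

0.4587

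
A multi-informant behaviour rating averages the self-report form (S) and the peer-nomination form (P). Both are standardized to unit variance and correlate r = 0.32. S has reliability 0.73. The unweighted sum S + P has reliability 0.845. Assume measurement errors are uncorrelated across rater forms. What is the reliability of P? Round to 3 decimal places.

Var(S+P) = 2 + 2·0.32 = 2.640.
True-score variance = ρ_S + ρ_P + 2·0.32, so 0.845 = (0.73 + ρ_P + 0.64) / 2.640.
ρ_P = 0.845·2.640 − 0.73 − 0.64 = 0.861.

0.861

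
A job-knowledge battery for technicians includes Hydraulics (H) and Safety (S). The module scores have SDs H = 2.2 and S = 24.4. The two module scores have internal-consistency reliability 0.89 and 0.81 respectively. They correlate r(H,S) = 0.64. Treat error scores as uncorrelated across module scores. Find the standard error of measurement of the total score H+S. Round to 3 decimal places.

10.661

Var(total) = 600.2 + 68.7104 = 668.91.
True-score variance = 486.549 + 68.7104 = 555.26, so reliability = 0.8301.
Error variance = 668.91 − 555.26 = 113.651; SEM = √113.651 = 10.661.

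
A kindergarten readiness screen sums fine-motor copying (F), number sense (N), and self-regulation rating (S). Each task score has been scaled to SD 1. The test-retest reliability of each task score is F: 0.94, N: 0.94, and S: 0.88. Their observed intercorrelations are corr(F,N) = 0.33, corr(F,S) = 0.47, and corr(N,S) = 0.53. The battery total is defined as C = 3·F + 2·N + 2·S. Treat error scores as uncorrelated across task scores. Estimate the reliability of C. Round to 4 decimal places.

Var(C) = 3² + 2² + 2² + 2·[6·0.33 + 6·0.47 + 4·0.53] = 17 + 13.84 = 30.84.
With uncorrelated errors the cross-covariances are all true-score covariance, so they carry over unchanged; only the diagonal terms shrink to ρᵢσᵢ².
True-score variance = [3²·0.94 + 2²·0.94 + 2²·0.88] + 13.84 = 15.74 + 13.84 = 29.58.
Reliability = 29.58 / 30.84 = 0.9591.

0.9591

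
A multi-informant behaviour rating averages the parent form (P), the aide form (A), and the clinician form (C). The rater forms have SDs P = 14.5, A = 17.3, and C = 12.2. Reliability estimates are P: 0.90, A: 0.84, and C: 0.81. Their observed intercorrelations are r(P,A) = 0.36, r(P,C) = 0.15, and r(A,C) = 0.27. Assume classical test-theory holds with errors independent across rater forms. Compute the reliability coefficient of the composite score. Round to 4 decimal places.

0.9034

Var(P+A+C) = 14.5² + 17.3² + 12.2² + 2·[14.5·17.3·0.36 + 14.5·12.2·0.15 + 17.3·12.2·0.27] = 658.38 + 347.654 = 1006.03.
Under uncorrelated errors the observed covariances equal the true-score covariances, so only the own-variance terms attenuate.
True-score variance = [14.5²·0.90 + 17.3²·0.84 + 12.2²·0.81] + 347.654 = 561.189 + 347.654 = 908.843.
Reliability = 908.843 / 1006.03 = 0.9034.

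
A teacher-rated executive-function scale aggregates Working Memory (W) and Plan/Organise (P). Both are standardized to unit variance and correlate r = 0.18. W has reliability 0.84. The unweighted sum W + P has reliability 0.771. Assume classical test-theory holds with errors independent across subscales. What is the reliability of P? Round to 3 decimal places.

Var(W+P) = 2 + 2·0.18 = 2.360.
True-score variance = ρ_W + ρ_P + 2·0.18, so 0.771 = (0.84 + ρ_P + 0.36) / 2.360.
ρ_P = 0.771·2.360 − 0.84 − 0.36 = 0.620.

0.620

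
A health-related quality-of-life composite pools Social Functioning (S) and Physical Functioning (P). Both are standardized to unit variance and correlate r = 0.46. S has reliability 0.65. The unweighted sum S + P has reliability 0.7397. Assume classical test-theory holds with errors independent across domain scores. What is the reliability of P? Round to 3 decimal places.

0.590

Var(S+P) = 2 + 2·0.46 = 2.920.
True-score variance = ρ_S + ρ_P + 2·0.46, so 0.7397 = (0.65 + ρ_P + 0.92) / 2.920.
ρ_P = 0.7397·2.920 − 0.65 − 0.92 = 0.590.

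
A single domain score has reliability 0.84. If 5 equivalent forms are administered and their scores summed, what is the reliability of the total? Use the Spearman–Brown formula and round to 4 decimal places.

0.9633

ρ_k = kρ / (1 + (k−1)ρ) = 5·0.84 / (1 + 4·0.84) = 4.200 / 4.360 = 0.9633.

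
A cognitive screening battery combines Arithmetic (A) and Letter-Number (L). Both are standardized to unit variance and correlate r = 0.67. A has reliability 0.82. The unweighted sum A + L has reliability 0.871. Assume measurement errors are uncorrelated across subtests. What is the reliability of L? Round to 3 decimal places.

0.749

Var(A+L) = 2 + 2·0.67 = 3.340.
True-score variance = ρ_A + ρ_L + 2·0.67, so 0.871 = (0.82 + ρ_L + 1.34) / 3.340.
ρ_L = 0.871·3.340 − 0.82 − 1.34 = 0.749.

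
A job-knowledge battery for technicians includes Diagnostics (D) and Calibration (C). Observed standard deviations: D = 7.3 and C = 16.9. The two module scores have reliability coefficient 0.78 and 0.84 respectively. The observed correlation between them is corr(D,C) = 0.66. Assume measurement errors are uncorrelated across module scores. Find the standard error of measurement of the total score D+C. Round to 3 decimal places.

Var(total) = 338.9 + 162.848 = 501.748.
True-score variance = 281.479 + 162.848 = 444.327, so reliability = 0.8856.
Error variance = 501.748 − 444.327 = 57.4214; SEM = √57.4214 = 7.578.

7.578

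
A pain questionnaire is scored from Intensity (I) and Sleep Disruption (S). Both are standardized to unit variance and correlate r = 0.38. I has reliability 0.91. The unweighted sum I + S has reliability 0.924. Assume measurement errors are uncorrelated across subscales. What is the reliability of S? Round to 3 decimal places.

Var(I+S) = 2 + 2·0.38 = 2.760.
True-score variance = ρ_I + ρ_S + 2·0.38, so 0.924 = (0.91 + ρ_S + 0.76) / 2.760.
ρ_S = 0.924·2.760 − 0.91 − 0.76 = 0.880.

0.880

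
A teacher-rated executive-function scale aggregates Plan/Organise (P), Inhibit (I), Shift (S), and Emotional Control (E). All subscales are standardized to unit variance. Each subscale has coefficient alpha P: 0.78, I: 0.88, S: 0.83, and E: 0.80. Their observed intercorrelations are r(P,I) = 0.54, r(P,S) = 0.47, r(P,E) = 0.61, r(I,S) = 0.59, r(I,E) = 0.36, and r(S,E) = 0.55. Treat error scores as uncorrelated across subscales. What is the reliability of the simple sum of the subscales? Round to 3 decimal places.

Var(P+I+S+E) = 4 + 2·[0.54 + 0.47 + 0.61 + 0.59 + 0.36 + 0.55] = 4 + 6.24 = 10.24.
Under uncorrelated errors the observed covariances equal the true-score covariances, so only the own-variance terms attenuate.
True-score variance = [0.78 + 0.88 + 0.83 + 0.80] + 6.24 = 3.29 + 6.24 = 9.53.
Reliability = 9.53 / 10.24 = 0.931.

0.931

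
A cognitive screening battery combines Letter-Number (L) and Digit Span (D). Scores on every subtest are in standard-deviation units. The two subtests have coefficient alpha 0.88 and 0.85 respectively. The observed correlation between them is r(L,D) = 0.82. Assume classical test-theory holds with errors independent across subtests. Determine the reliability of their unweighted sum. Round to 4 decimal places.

Var(L+D) = 2 + 2·[0.82] = 2 + 1.64 = 3.64.
With uncorrelated errors the cross-covariances are all true-score covariance, so they carry over unchanged; only the diagonal terms shrink to ρᵢσᵢ².
True-score variance = [0.88 + 0.85] + 1.64 = 1.73 + 1.64 = 3.37.
Reliability = 3.37 / 3.64 = 0.9258.

0.9258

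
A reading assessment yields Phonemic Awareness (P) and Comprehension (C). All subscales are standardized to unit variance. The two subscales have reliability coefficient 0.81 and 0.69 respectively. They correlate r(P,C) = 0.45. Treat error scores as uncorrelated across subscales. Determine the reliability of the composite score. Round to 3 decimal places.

Var(P+C) = 2 + 2·[0.45] = 2 + 0.9 = 2.9.
Under uncorrelated errors the observed covariances equal the true-score covariances, so only the own-variance terms attenuate.
True-score variance = [0.81 + 0.69] + 0.9 = 1.5 + 0.9 = 2.4.
Reliability = 2.4 / 2.9 = 0.828.

0.828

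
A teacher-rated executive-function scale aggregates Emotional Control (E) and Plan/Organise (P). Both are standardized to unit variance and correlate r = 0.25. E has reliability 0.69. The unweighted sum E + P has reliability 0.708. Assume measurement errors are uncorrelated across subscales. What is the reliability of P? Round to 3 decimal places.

Var(E+P) = 2 + 2·0.25 = 2.500.
True-score variance = ρ_E + ρ_P + 2·0.25, so 0.708 = (0.69 + ρ_P + 0.50) / 2.500.
ρ_P = 0.708·2.500 − 0.69 − 0.50 = 0.580.

0.580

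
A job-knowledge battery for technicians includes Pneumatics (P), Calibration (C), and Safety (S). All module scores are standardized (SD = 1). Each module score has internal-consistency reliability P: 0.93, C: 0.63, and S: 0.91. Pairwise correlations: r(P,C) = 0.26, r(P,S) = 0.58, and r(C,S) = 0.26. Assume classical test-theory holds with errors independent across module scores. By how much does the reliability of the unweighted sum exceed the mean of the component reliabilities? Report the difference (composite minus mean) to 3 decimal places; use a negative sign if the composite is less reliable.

0.075

Var(sum) = 3 + 2.2 = 5.2; true-score variance = 2.47 + 2.2 = 4.67; composite reliability = 0.8981.
Mean component reliability = 0.8233.
Difference = 0.8981 − 0.8233 = 0.075.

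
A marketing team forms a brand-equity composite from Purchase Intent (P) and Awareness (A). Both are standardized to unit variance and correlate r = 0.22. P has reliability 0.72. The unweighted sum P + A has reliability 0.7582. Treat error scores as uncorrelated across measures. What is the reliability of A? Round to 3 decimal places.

Var(P+A) = 2 + 2·0.22 = 2.440.
True-score variance = ρ_P + ρ_A + 2·0.22, so 0.7582 = (0.72 + ρ_A + 0.44) / 2.440.
ρ_A = 0.7582·2.440 − 0.72 − 0.44 = 0.690.

0.690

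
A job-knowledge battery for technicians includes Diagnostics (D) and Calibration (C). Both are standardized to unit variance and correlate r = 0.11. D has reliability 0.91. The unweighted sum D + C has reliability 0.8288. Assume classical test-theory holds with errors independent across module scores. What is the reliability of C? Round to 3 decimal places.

0.710

Var(D+C) = 2 + 2·0.11 = 2.220.
True-score variance = ρ_D + ρ_C + 2·0.11, so 0.8288 = (0.91 + ρ_C + 0.22) / 2.220.
ρ_C = 0.8288·2.220 − 0.91 − 0.22 = 0.710.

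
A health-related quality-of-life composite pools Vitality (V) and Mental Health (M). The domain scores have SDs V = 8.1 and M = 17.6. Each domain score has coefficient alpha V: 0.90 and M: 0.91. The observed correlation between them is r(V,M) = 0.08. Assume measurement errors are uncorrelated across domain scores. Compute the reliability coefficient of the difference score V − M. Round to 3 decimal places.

0.902

Var(V−M) = 8.1² + 17.6² − 2·8.1·17.6·0.08 = 375.37 − 22.8096 = 352.56.
Because errors are independent across components, Cov(Tᵢ,Tⱼ) = Cov(Xᵢ,Xⱼ); the off-diagonal part of the true-score variance is the same as above.
True-score variance = [8.1²·0.90 + 17.6²·0.91] − 22.8096 = 340.931 − 22.8096 = 318.121.
Reliability = 318.121 / 352.56 = 0.902.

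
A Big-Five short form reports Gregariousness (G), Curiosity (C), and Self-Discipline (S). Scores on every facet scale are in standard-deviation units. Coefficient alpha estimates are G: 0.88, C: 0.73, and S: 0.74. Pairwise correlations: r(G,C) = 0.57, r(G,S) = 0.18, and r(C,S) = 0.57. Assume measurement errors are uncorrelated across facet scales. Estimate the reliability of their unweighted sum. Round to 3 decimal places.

0.885

Var(G+C+S) = 3 + 2·[0.57 + 0.18 + 0.57] = 3 + 2.64 = 5.64.
Under uncorrelated errors the observed covariances equal the true-score covariances, so only the own-variance terms attenuate.
True-score variance = [0.88 + 0.73 + 0.74] + 2.64 = 2.35 + 2.64 = 4.99.
Reliability = 4.99 / 5.64 = 0.885.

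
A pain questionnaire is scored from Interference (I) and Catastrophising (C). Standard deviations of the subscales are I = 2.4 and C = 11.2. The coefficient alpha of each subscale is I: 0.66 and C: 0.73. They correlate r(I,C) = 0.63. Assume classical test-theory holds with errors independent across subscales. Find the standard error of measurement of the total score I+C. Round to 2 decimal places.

Var(total) = 131.2 + 33.8688 = 165.069.
True-score variance = 95.3728 + 33.8688 = 129.242, so reliability = 0.7830.
Error variance = 165.069 − 129.242 = 35.8272; SEM = √35.8272 = 5.99.

5.99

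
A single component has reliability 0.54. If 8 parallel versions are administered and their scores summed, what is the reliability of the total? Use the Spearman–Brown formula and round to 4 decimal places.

0.9038

ρ_k = kρ / (1 + (k−1)ρ) = 8·0.54 / (1 + 7·0.54) = 4.320 / 4.780 = 0.9038.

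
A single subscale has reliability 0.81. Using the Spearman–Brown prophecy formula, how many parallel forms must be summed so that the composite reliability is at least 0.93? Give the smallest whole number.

k ≥ ρ*(1−ρ₁)/(ρ₁(1−ρ*)) = 0.93·0.19 / (0.81·0.07) = 3.116.
Smallest integer k = 4.

4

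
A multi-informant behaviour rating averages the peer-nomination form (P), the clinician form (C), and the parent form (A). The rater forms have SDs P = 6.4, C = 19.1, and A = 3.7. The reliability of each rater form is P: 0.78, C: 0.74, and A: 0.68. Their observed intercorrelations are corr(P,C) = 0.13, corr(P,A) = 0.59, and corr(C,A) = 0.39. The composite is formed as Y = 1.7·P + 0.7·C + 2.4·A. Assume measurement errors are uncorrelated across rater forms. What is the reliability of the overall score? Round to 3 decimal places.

Var(Y) = 1.7²·6.4² + 0.7²·19.1² + 2.4²·3.7² + 2·[1.19·6.4·19.1·0.13 + 4.08·6.4·3.7·0.59 + 1.68·19.1·3.7·0.39] = 375.986 + 244.432 = 620.418.
Under uncorrelated errors the observed covariances equal the true-score covariances, so only the own-variance terms attenuate.
True-score variance = [1.7²·6.4²·0.78 + 0.7²·19.1²·0.74 + 2.4²·3.7²·0.68] + 244.432 = 278.233 + 244.432 = 522.665.
Reliability = 522.665 / 620.418 = 0.842.

0.842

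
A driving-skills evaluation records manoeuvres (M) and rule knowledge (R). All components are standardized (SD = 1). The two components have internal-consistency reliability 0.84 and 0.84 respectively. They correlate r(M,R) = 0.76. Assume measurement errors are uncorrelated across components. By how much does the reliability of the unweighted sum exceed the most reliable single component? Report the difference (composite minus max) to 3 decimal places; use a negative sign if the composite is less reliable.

Var(sum) = 2 + 1.52 = 3.52; true-score variance = 1.68 + 1.52 = 3.2; composite reliability = 0.9091.
Max component reliability = 0.8400.
Difference = 0.9091 − 0.8400 = 0.069.

0.069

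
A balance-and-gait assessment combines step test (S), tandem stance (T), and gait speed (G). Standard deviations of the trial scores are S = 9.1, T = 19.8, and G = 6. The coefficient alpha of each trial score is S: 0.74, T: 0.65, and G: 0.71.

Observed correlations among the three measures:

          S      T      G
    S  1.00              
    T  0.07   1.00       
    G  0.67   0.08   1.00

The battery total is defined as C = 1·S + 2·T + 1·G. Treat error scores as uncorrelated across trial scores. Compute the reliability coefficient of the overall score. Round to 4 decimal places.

Var(C) = 9.1² + 2²·19.8² + 6² + 2·[2·9.1·19.8·0.07 + 9.1·6·0.67 + 2·19.8·6·0.08] = 1686.97 + 161.63 = 1848.6.
Under uncorrelated errors the observed covariances equal the true-score covariances, so only the own-variance terms attenuate.
True-score variance = [9.1²·0.74 + 2²·19.8²·0.65 + 6²·0.71] + 161.63 = 1106.14 + 161.63 = 1267.77.
Reliability = 1267.77 / 1848.6 = 0.6858.

0.6858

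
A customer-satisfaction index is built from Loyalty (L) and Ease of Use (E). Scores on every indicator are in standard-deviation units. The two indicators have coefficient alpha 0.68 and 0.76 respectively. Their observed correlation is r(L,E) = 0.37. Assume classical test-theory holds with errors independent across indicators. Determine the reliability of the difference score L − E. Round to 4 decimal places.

Var(L−E) = 1 + 1 − 2·0.37 = 2 − 0.74 = 1.26.
With uncorrelated errors the cross-covariances are all true-score covariance, so they carry over unchanged; only the diagonal terms shrink to ρᵢσᵢ².
True-score variance = [0.68 + 0.76] − 0.74 = 1.44 − 0.74 = 0.7.
Reliability = 0.7 / 1.26 = 0.5556.

0.5556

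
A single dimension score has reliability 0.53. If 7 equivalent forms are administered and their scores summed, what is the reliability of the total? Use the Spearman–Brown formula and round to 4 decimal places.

ρ_k = kρ / (1 + (k−1)ρ) = 7·0.53 / (1 + 6·0.53) = 3.710 / 4.180 = 0.8876.

0.8876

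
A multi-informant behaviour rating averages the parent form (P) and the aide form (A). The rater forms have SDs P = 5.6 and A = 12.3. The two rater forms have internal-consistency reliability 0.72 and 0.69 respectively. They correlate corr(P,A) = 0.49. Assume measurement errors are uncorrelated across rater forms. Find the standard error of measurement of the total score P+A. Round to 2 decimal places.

7.46

Var(total) = 182.65 + 67.5024 = 250.152.
True-score variance = 126.969 + 67.5024 = 194.472, so reliability = 0.7774.
Error variance = 250.152 − 194.472 = 55.6807; SEM = √55.6807 = 7.46.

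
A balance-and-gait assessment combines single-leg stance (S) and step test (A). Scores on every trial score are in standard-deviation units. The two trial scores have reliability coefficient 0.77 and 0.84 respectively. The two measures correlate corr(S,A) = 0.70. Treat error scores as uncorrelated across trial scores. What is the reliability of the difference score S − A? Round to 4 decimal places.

Var(S−A) = 1 + 1 − 2·0.70 = 2 − 1.4 = 0.6.
Under uncorrelated errors the observed covariances equal the true-score covariances, so only the own-variance terms attenuate.
True-score variance = [0.77 + 0.84] − 1.4 = 1.61 − 1.4 = 0.21.
Reliability = 0.21 / 0.6 = 0.3500.

0.3500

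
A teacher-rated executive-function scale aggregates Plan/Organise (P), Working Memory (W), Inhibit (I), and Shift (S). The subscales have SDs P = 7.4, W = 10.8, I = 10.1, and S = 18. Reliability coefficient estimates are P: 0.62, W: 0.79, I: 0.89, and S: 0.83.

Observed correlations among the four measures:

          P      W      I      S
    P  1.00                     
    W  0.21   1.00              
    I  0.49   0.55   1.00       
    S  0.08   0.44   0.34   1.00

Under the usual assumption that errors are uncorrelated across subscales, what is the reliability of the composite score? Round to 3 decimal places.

0.902

Var(P+W+I+S) = 7.4² + 10.8² + 10.1² + 18² + 2·[7.4·10.8·0.21 + 7.4·10.1·0.49 + 7.4·18·0.08 + 10.8·10.1·0.55 + 10.8·18·0.44 + 10.1·18·0.34] = 597.41 + 542.808 = 1140.22.
With uncorrelated errors the cross-covariances are all true-score covariance, so they carry over unchanged; only the diagonal terms shrink to ρᵢσᵢ².
True-score variance = [7.4²·0.62 + 10.8²·0.79 + 10.1²·0.89 + 18²·0.83] + 542.808 = 485.806 + 542.808 = 1028.61.
Reliability = 1028.61 / 1140.22 = 0.902.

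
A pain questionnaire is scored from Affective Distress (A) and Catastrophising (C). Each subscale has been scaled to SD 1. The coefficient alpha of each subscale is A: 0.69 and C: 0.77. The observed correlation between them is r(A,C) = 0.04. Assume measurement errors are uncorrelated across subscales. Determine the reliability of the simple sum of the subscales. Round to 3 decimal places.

0.740

Var(A+C) = 2 + 2·[0.04] = 2 + 0.08 = 2.08.
With uncorrelated errors the cross-covariances are all true-score covariance, so they carry over unchanged; only the diagonal terms shrink to ρᵢσᵢ².
True-score variance = [0.69 + 0.77] + 0.08 = 1.46 + 0.08 = 1.54.
Reliability = 1.54 / 2.08 = 0.740.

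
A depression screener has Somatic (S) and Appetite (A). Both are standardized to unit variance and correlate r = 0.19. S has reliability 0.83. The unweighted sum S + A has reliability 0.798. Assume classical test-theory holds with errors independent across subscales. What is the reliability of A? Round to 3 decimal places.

0.689

Var(S+A) = 2 + 2·0.19 = 2.380.
True-score variance = ρ_S + ρ_A + 2·0.19, so 0.798 = (0.83 + ρ_A + 0.38) / 2.380.
ρ_A = 0.798·2.380 − 0.83 − 0.38 = 0.689.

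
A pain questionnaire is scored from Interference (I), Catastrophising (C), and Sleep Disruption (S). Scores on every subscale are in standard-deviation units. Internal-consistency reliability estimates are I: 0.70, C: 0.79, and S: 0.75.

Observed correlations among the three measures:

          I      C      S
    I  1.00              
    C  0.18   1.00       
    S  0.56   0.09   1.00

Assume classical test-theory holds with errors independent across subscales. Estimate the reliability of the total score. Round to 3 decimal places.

Var(I+C+S) = 3 + 2·[0.18 + 0.56 + 0.09] = 3 + 1.66 = 4.66.
With uncorrelated errors the cross-covariances are all true-score covariance, so they carry over unchanged; only the diagonal terms shrink to ρᵢσᵢ².
True-score variance = [0.70 + 0.79 + 0.75] + 1.66 = 2.24 + 1.66 = 3.9.
Reliability = 3.9 / 4.66 = 0.837.

0.837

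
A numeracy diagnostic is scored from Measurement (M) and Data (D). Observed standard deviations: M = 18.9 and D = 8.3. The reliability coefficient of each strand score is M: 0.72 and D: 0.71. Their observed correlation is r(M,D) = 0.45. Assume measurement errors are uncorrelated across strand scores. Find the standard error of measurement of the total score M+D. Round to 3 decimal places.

Var(total) = 426.1 + 141.183 = 567.283.
True-score variance = 306.103 + 141.183 = 447.286, so reliability = 0.7885.
Error variance = 567.283 − 447.286 = 119.997; SEM = √119.997 = 10.954.

10.954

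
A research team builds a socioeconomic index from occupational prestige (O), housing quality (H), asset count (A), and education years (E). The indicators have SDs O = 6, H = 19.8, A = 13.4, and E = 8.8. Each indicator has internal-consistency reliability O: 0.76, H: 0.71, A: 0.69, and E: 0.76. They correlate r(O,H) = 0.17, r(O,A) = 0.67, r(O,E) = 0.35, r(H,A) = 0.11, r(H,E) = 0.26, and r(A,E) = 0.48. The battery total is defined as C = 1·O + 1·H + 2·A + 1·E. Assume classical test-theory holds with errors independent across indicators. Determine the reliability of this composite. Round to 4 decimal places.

Var(C) = 6² + 19.8² + 2²·13.4² + 8.8² + 2·[6·19.8·0.17 + 2·6·13.4·0.67 + 6·8.8·0.35 + 2·19.8·13.4·0.11 + 19.8·8.8·0.26 + 2·13.4·8.8·0.48] = 1223.72 + 726.576 = 1950.3.
Because errors are independent across components, Cov(Tᵢ,Tⱼ) = Cov(Xᵢ,Xⱼ); the off-diagonal part of the true-score variance is the same as above.
True-score variance = [6²·0.76 + 19.8²·0.71 + 2²·13.4²·0.69 + 8.8²·0.76] + 726.576 = 860.148 + 726.576 = 1586.72.
Reliability = 1586.72 / 1950.3 = 0.8136.

0.8136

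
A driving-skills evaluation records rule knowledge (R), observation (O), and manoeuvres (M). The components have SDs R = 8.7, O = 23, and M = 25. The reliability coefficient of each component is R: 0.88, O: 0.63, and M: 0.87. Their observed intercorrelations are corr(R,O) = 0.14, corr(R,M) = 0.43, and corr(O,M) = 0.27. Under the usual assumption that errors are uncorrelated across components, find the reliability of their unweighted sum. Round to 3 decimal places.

0.840

Var(R+O+M) = 8.7² + 23² + 25² + 2·[8.7·23·0.14 + 8.7·25·0.43 + 23·25·0.27] = 1229.69 + 553.578 = 1783.27.
With uncorrelated errors the cross-covariances are all true-score covariance, so they carry over unchanged; only the diagonal terms shrink to ρᵢσᵢ².
True-score variance = [8.7²·0.88 + 23²·0.63 + 25²·0.87] + 553.578 = 943.627 + 553.578 = 1497.21.
Reliability = 1497.21 / 1783.27 = 0.840.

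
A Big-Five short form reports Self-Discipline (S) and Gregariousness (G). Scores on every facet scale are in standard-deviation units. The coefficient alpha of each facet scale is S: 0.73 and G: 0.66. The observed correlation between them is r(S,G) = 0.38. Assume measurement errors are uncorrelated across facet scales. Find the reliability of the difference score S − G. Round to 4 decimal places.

0.5081

Var(S−G) = 1 + 1 − 2·0.38 = 2 − 0.76 = 1.24.
Under uncorrelated errors the observed covariances equal the true-score covariances, so only the own-variance terms attenuate.
True-score variance = [0.73 + 0.66] − 0.76 = 1.39 − 0.76 = 0.63.
Reliability = 0.63 / 1.24 = 0.5081.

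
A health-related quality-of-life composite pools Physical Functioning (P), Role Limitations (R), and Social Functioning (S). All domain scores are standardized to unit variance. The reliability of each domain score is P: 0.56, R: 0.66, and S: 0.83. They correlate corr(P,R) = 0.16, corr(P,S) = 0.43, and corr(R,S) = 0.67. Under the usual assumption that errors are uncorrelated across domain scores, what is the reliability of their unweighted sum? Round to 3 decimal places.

0.828

Var(P+R+S) = 3 + 2·[0.16 + 0.43 + 0.67] = 3 + 2.52 = 5.52.
Because errors are independent across components, Cov(Tᵢ,Tⱼ) = Cov(Xᵢ,Xⱼ); the off-diagonal part of the true-score variance is the same as above.
True-score variance = [0.56 + 0.66 + 0.83] + 2.52 = 2.05 + 2.52 = 4.57.
Reliability = 4.57 / 5.52 = 0.828.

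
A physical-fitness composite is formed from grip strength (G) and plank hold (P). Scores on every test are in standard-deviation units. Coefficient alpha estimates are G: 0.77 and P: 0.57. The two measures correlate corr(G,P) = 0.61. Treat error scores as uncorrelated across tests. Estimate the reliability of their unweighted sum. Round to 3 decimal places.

0.795

Var(G+P) = 2 + 2·[0.61] = 2 + 1.22 = 3.22.
With uncorrelated errors the cross-covariances are all true-score covariance, so they carry over unchanged; only the diagonal terms shrink to ρᵢσᵢ².
True-score variance = [0.77 + 0.57] + 1.22 = 1.34 + 1.22 = 2.56.
Reliability = 2.56 / 3.22 = 0.795.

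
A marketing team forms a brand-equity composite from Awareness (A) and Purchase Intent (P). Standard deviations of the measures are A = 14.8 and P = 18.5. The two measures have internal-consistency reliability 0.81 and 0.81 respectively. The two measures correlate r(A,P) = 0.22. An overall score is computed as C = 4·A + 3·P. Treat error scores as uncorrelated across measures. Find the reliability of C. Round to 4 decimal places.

Var(C) = 4²·14.8² + 3²·18.5² + 2·[12·14.8·18.5·0.22] = 6584.89 + 1445.66 = 8030.55.
Because errors are independent across components, Cov(Tᵢ,Tⱼ) = Cov(Xᵢ,Xⱼ); the off-diagonal part of the true-score variance is the same as above.
True-score variance = [4²·14.8²·0.81 + 3²·18.5²·0.81] + 1445.66 = 5333.76 + 1445.66 = 6779.42.
Reliability = 6779.42 / 8030.55 = 0.8442.

0.8442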